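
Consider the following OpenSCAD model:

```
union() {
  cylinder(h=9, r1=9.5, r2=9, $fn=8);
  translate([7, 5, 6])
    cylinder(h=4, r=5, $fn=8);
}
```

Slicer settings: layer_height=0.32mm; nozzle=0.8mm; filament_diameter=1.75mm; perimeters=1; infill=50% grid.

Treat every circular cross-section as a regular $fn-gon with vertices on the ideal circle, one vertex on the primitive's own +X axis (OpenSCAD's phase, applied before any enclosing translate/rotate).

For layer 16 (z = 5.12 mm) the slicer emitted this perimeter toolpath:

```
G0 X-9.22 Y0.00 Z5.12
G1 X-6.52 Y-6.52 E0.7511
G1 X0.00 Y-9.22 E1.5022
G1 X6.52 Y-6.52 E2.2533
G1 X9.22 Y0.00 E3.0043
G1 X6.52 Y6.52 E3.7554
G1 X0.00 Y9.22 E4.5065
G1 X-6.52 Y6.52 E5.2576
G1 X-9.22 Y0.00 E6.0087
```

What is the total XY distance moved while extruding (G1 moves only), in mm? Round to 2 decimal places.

56.46 mm

Sum the Euclidean lengths of each G1 segment: total = 56.46 mm.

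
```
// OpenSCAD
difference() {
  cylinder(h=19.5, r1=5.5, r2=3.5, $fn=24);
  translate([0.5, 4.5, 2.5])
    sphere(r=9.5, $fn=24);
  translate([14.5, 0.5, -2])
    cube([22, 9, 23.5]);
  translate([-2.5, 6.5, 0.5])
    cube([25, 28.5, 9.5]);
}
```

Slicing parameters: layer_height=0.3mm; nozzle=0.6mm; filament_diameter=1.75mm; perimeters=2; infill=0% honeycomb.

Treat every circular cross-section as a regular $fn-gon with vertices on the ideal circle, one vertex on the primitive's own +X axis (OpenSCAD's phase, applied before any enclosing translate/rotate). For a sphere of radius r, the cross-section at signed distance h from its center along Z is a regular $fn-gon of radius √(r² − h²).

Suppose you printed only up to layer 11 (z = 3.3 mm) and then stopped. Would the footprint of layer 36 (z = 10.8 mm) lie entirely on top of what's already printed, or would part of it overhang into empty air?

part overhangs

Compare the two slices. At z = 3.3: the cone (r1=5.5→r2=3.5) has section circumradius 5.162 here — a regular 24-gon (area = (24/2)·5.162²·sin(360°/24) = 82.74 mm²); the r=9.5 sphere at (0.5, 4.5) slices to a regular 24-gon of circumradius 9.466 (√(r²−h²) with h=0.8 from center) (area = (24/2)·9.466²·sin(360°/24) = 278.31 mm²); the 22×9 cube at (14.5, 0.5) contributes its full rectangle (area 198.00 mm²); the cube at (-2.5, 6.5) (footprint 25×28.5) is included at this height (area 712.50 mm²); Taking the first minus the rest: starting from the cone (82.74 mm²), the r=9.5 sphere at (0.5, 4.5) partially overlaps it — only the 81.99 mm² overlap (of its 278.31 mm²) is removed, clipping the outline; the 22×9 cube at (14.5, 0.5) misses the remaining region (no effect); the 25×28.5 cube at (-2.5, 6.5) misses the remaining region (no effect) — area = 0.76 mm². At z = 10.8: the cone: at t=0.554 of its height the radius interpolates to r₁+(r₂−r₁)t = 4.392, giving a regular 24-gon of that circumradius (area = (24/2)·4.392²·sin(360°/24) = 59.92 mm²); the r=9.5 sphere at (0.5, 4.5) slices to a regular 24-gon of circumradius 4.622 (√(r²−h²) with h=8.3 from center) (area = (24/2)·4.622²·sin(360°/24) = 66.34 mm²); the cube at (14.5, 0.5) (footprint 22×9) is included at this height (area 198.00 mm²); the cube at (-2.5, 6.5) is absent (z outside [0.5, 10]); Taking the first minus the rest: starting from the cone (59.92 mm²), the r=9.5 sphere at (0.5, 4.5) partially overlaps it — only the 24.29 mm² overlap (of its 66.34 mm²) is removed, clipping the outline; the 22×9 cube at (14.5, 0.5) misses the remaining region (no effect) — area = 35.63 mm². Checking containment: at z = 10.8 the cross-section extends beyond the z = 3.3 cross-section by about 35.63 mm².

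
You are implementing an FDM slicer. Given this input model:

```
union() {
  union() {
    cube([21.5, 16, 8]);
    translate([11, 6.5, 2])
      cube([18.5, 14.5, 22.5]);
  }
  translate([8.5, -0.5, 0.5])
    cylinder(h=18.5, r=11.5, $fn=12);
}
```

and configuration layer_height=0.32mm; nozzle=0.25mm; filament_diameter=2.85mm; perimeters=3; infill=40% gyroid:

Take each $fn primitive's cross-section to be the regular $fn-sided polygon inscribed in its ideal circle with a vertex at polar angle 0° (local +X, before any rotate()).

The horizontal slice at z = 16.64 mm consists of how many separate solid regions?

At z = 16.64 mm: the cube does not reach this height (z outside [0, 8]); the cube at (11, 6.5) is present — its section is the full 18.5×14.5 rectangle; Merging all regions: only the 18.5×14.5 cube at (11, 6.5) is present, so the union is just that shape — 1 connected region; the r=11.5 cylinder at (8.5, -0.5) contributes a regular 12-gon of circumradius 11.5; Merging all regions: the regions partially overlap (shared area 15.41 mm²), so overlapping operands fuse into one piece — 1 connected region. The result has 1 disconnected region.

1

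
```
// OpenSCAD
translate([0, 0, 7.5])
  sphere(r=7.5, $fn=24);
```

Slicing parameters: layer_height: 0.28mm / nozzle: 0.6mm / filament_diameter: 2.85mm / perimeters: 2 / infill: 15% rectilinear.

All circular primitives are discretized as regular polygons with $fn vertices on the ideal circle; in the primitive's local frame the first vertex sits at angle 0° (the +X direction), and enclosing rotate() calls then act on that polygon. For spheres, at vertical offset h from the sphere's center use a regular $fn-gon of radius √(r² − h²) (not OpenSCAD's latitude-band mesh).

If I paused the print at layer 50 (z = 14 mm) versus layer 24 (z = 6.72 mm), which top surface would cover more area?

layer 24 (z = 6.72 mm)

Layer 50 (z = 14): the sphere: section is a regular 24-gon, circumradius = √(r²−h²) = √(7.5²−6.5²) = 3.742 (area = (24/2)·3.742²·sin(360°/24) = 43.48 mm²). So its area = 43.48 mm². Layer 24 (z = 6.72): the r=7.5 sphere contributes a regular 24-gon of circumradius √(7.5²−0.78²) = 7.459 (area = (24/2)·7.459²·sin(360°/24) = 172.81 mm²). So its area = 172.81 mm². Layer 24 is larger (172.81 vs 43.48 mm²).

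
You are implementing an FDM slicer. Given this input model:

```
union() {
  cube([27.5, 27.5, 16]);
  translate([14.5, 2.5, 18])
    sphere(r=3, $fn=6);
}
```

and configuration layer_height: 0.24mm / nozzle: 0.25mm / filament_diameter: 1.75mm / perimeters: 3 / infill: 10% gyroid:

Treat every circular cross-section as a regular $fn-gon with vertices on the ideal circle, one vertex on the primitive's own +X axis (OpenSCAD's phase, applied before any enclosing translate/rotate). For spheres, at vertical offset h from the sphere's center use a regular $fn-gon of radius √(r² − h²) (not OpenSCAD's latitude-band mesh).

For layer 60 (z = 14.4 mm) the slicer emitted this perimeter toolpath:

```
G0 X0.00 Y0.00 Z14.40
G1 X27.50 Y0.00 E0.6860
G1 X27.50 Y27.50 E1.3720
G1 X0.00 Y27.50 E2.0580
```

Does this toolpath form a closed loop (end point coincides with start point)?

no

Start point (G0): (0.00, 0.00). End point (last G1): the path does not return to the start — open.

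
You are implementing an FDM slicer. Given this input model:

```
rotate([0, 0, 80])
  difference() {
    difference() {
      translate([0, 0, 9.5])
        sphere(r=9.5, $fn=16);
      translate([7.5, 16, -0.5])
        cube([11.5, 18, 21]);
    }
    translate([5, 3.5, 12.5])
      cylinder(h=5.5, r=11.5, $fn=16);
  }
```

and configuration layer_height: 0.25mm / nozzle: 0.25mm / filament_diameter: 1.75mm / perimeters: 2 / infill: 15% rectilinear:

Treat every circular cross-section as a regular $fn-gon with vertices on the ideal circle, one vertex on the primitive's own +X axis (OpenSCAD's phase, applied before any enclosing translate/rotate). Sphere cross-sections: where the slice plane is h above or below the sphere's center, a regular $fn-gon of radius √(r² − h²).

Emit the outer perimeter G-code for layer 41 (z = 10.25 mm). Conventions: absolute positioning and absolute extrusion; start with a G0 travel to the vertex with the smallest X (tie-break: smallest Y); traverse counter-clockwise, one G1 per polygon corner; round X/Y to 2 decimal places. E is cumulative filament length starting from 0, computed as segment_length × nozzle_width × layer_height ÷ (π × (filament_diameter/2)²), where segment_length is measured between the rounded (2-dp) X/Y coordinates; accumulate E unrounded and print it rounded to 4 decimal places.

At z = 10.25 mm: the r=9.5 sphere slices to a regular 16-gon of circumradius 9.470 (√(r²−h²) with h=0.75 from center); the cube at (7.5, 16) is present — its section is the full 11.5×18 rectangle; Taking the first minus the rest: starting from the r=9.5 sphere, the 11.5×18 cube at (7.5, 16) misses the remaining region (no effect) — 1 connected region; the cylinder at (5, 3.5) is absent (z outside [12.5, 18]); Subtracting the remaining from the first: none of the subtracted shapes is present at this height, so that combined region is unchanged — 1 connected region; (rotated 80° about Z; rotation is an isometry so areas/perimeters/island counts are preserved). The outline is a single polygon with 16 vertices. Extrusion per mm of travel: 0.25 × 0.25 / (π × 0.875²) = 0.025984. Accumulating E over each segment gives final E = 1.5367.

G0 X-9.33 Y1.64 Z10.25
G1 X-9.25 Y-2.05 E0.0959
G1 X-7.76 Y-5.43 E0.1919
G1 X-5.09 Y-7.99 E0.2880
G1 X-1.64 Y-9.33 E0.3842
G1 X2.05 Y-9.25 E0.4801
G1 X5.43 Y-7.76 E0.5761
G1 X7.99 Y-5.09 E0.6722
G1 X9.33 Y-1.64 E0.7684
G1 X9.25 Y2.05 E0.8643
G1 X7.76 Y5.43 E0.9602
G1 X5.09 Y7.99 E1.0564
G1 X1.64 Y9.33 E1.1525
G1 X-2.05 Y9.25 E1.2484
G1 X-5.43 Y7.76 E1.3444
G1 X-7.99 Y5.09 E1.4405
G1 X-9.33 Y1.64 E1.5367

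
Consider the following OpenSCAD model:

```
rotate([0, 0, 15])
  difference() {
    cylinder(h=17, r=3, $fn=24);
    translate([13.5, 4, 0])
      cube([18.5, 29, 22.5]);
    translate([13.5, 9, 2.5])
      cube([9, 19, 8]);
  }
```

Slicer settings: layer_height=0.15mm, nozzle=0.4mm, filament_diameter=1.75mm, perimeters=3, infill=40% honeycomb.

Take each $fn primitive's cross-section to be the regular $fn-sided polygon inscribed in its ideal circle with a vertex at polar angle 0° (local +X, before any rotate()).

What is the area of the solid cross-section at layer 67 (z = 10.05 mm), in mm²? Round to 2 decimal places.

At z = 10.05 mm: the r=3 cylinder gives a regular 24-gon of circumradius 3 (constant along its height) (area = (24/2)·3.000²·sin(360°/24) = 27.95 mm²); the cube at (13.5, 4) is present — its section is the full 18.5×29 rectangle (area 536.50 mm²); the cube at (13.5, 9) (footprint 9×19) is included at this height (area 171.00 mm²); Taking the first minus the rest: starting from the r=3 cylinder (27.95 mm²), the 18.5×29 cube at (13.5, 4) misses the remaining region (no effect); the 9×19 cube at (13.5, 9) misses the remaining region (no effect) — area = 27.95 mm²; (whole slice rotated 15° about Z — lengths, areas and connectivity unchanged). Overall, the cross-section is a single solid region. Net area = 27.95 mm².

27.95 mm²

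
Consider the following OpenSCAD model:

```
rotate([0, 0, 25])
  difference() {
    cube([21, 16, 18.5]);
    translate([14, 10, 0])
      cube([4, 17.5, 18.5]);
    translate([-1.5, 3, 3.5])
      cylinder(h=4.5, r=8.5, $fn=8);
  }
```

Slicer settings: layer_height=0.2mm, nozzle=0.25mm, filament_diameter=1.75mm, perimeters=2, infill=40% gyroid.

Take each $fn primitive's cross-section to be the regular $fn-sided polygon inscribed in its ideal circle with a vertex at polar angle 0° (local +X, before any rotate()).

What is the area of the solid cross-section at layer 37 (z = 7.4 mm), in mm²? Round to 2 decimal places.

254.06 mm²

At z = 7.4 mm: the cube is present — its section is the full 21×16 rectangle (area 336.00 mm²); the 4×17.5 cube at (14, 10) contributes its full rectangle (area 70.00 mm²); the r=8.5 cylinder at (-1.5, 3) contributes a regular 8-gon of circumradius 8.5 (area = (8/2)·8.500²·sin(360°/8) = 204.35 mm²); After the difference (first − rest): starting from the 21×16 cube (336.00 mm²), the 4×17.5 cube at (14, 10) partially overlaps it — only the 24.00 mm² overlap (of its 70.00 mm²) is removed, clipping the outline; the r=8.5 cylinder at (-1.5, 3) partially overlaps it — only the 57.94 mm² overlap (of its 204.35 mm²) is removed, clipping the outline — area = 254.06 mm²; (whole slice rotated 25° about Z — lengths, areas and connectivity unchanged). Overall, the cross-section is a single solid region. Net area = 254.06 mm².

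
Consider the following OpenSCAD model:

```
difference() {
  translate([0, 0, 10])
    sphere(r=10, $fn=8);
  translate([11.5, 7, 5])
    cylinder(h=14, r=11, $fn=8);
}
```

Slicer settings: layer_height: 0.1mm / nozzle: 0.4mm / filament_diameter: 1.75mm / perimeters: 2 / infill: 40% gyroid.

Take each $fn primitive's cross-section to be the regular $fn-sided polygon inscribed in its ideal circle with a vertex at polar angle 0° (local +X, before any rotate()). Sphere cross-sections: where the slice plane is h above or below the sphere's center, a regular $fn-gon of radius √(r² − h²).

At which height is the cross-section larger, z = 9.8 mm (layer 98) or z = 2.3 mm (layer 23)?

layer 98 (z = 9.8 mm)

Layer 98 (z = 9.8): the r=10 sphere slices to a regular 8-gon of circumradius 9.998 (√(r²−h²) with h=0.2 from center) (area = (8/2)·9.998²·sin(360°/8) = 282.73 mm²); the r=11 cylinder at (11.5, 7) contributes a regular 8-gon of circumradius 11 (area = (8/2)·11.000²·sin(360°/8) = 342.24 mm²); Taking the first minus the rest: starting from the r=10 sphere (282.73 mm²), the r=11 cylinder at (11.5, 7) partially overlaps it — only the 65.36 mm² overlap (of its 342.24 mm²) is removed, clipping the outline — area = 217.37 mm². So its area = 217.37 mm². Layer 23 (z = 2.3): the r=10 sphere contributes a regular 8-gon of circumradius √(10²−7.7²) = 6.380 (area = (8/2)·6.380²·sin(360°/8) = 115.15 mm²); the cylinder at (11.5, 7) does not reach this height (z outside [5, 19]); After the difference (first − rest): none of the subtracted shapes is present at this height, so the r=10 sphere is unchanged — area = 115.15 mm². So its area = 115.15 mm². Layer 98 is larger (217.37 vs 115.15 mm²).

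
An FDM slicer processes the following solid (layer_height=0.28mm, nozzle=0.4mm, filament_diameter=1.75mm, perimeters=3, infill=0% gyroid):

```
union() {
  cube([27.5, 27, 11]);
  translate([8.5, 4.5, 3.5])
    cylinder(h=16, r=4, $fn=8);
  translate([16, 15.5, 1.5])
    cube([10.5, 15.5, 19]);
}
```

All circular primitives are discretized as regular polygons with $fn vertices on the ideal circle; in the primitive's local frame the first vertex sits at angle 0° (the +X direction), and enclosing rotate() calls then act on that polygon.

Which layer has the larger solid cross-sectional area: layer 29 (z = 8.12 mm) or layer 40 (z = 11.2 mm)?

layer 29 (z = 8.12 mm)

Layer 29 (z = 8.12): the cube (footprint 27.5×27) is included at this height (area 742.50 mm²); the cylinder at (8.5, 4.5): section is a regular 8-gon, circumradius r=4 (area = (8/2)·4.000²·sin(360°/8) = 45.25 mm²); the 10.5×15.5 cube at (16, 15.5) contributes its full rectangle (area 162.75 mm²); Taking the union: the regions partially overlap — summed areas 950.50 mm² minus the doubly-counted overlap 166.00 mm² gives 784.50 mm² — area = 784.50 mm². So its area = 784.50 mm². Layer 40 (z = 11.2): the cube is absent (z outside [0, 11]); the r=4 cylinder at (8.5, 4.5) contributes a regular 8-gon of circumradius 4 (area = (8/2)·4.000²·sin(360°/8) = 45.25 mm²); the 10.5×15.5 cube at (16, 15.5) contributes its full rectangle (area 162.75 mm²); Combining (union): the 2 present regions are separate (no shared area or edge), so areas and boundary lengths simply add and each stays a separate island — area = 208.00 mm². So its area = 208.00 mm². Layer 29 is larger (784.50 vs 208.00 mm²).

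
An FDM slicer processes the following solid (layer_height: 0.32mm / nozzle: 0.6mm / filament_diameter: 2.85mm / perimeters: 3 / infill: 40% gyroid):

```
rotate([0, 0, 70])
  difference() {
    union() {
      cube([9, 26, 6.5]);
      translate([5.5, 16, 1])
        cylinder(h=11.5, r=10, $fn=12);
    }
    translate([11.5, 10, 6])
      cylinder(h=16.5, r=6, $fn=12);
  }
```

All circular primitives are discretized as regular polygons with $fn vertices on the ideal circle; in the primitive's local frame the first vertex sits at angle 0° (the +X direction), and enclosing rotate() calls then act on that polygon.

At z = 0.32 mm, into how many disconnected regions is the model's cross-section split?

At z = 0.32 mm: the cube (footprint 9×26) is included at this height; the cylinder at (5.5, 16) is not intersected at this z (z outside [1, 12.5]); Merging all regions: only the 9×26 cube is present, so the union is just that shape — 1 connected region; the cylinder at (11.5, 10) is absent (z outside [6, 22.5]); Taking the first minus the rest: none of the subtracted shapes is present at this height, so that combined region is unchanged — 1 connected region; (whole slice rotated 70° about Z — lengths, areas and connectivity unchanged). The result has 1 disconnected region.

1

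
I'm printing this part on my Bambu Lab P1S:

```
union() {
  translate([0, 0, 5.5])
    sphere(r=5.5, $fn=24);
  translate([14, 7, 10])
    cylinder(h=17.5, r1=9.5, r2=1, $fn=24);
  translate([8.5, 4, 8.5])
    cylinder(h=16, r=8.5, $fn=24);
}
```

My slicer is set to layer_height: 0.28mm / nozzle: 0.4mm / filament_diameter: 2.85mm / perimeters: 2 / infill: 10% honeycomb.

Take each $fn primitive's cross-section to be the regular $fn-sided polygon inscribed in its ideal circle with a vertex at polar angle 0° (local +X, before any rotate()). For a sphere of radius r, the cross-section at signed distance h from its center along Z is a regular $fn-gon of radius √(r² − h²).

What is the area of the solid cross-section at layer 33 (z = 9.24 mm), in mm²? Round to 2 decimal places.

259.30 mm²

At z = 9.24 mm: the r=5.5 sphere slices to a regular 24-gon of circumradius 4.033 (√(r²−h²) with h=3.74 from center) (area = (24/2)·4.033²·sin(360°/24) = 50.51 mm²); the cone at (14, 7) is absent (z outside [10, 27.5]); the cylinder at (8.5, 4): section is a regular 24-gon, circumradius r=8.5 (area = (24/2)·8.500²·sin(360°/24) = 224.40 mm²); Combining (union): the regions partially overlap — summed areas 274.90 mm² minus the doubly-counted overlap 15.60 mm² gives 259.30 mm² — area = 259.30 mm². Overall, the cross-section is a single solid region. Net area = 259.30 mm².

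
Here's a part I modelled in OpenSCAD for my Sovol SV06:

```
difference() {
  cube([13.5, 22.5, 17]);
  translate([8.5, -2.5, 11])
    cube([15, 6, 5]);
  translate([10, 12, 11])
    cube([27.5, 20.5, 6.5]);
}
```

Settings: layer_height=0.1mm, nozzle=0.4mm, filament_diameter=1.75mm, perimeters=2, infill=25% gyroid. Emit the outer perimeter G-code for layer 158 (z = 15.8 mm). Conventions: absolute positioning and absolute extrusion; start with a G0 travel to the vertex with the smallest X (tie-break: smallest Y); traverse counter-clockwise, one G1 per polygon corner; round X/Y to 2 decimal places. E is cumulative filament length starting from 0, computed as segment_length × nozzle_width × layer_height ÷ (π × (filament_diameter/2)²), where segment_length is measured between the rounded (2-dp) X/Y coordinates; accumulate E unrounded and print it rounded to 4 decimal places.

At z = 15.8 mm: the cube is present — its section is the full 13.5×22.5 rectangle; the cube at (8.5, -2.5) is present — its section is the full 15×6 rectangle; the 27.5×20.5 cube at (10, 12) contributes its full rectangle; Taking the first minus the rest: starting from the 13.5×22.5 cube, the 15×6 cube at (8.5, -2.5) partially overlaps it — only the 17.50 mm² overlap (of its 90.00 mm²) is removed, clipping the outline; the 27.5×20.5 cube at (10, 12) partially overlaps it — only the 36.75 mm² overlap (of its 563.75 mm²) is removed, clipping the outline — 1 connected region. The outline is a single polygon with 8 vertices. Extrusion per mm of travel: 0.4 × 0.1 / (π × 0.875²) = 0.016630. Accumulating E over each segment gives final E = 1.1974.

G0 X0.00 Y0.00 Z15.80
G1 X8.50 Y0.00 E0.1414
G1 X8.50 Y3.50 E0.1996
G1 X13.50 Y3.50 E0.2827
G1 X13.50 Y12.00 E0.4241
G1 X10.00 Y12.00 E0.4823
G1 X10.00 Y22.50 E0.6569
G1 X0.00 Y22.50 E0.8232
G1 X0.00 Y0.00 E1.1974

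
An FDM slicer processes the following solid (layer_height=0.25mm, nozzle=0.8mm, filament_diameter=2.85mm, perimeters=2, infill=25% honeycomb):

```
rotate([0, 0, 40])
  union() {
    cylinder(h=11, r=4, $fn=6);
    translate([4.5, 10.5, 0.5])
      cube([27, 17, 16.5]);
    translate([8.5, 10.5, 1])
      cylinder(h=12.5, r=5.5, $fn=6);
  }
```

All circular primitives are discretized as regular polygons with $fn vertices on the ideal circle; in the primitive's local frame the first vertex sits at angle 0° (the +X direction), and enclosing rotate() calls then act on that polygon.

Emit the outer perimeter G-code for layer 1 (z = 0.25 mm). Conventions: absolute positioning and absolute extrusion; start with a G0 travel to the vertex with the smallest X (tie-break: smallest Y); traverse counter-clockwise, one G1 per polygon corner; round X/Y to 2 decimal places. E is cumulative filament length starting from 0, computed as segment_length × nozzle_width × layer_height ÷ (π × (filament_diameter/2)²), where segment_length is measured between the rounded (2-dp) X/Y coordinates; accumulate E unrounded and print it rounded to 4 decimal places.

At z = 0.25 mm: the r=4 cylinder gives a regular 6-gon of circumradius 4 (constant along its height); the cube at (4.5, 10.5) is not intersected at this z (z outside [0.5, 17]); the cylinder at (8.5, 10.5) is absent (z outside [1, 13.5]); Combining (union): only the r=4 cylinder is present, so the union is just that shape — 1 connected region; (whole slice rotated 40° about Z — lengths, areas and connectivity unchanged). The outline is a single polygon with 6 vertices. Extrusion per mm of travel: 0.8 × 0.25 / (π × 1.425²) = 0.031351. Accumulating E over each segment gives final E = 0.7523.

G0 X-3.76 Y1.37 Z0.25
G1 X-3.06 Y-2.57 E0.1255
G1 X0.69 Y-3.94 E0.2506
G1 X3.76 Y-1.37 E0.3761
G1 X3.06 Y2.57 E0.5016
G1 X-0.69 Y3.94 E0.6268
G1 X-3.76 Y1.37 E0.7523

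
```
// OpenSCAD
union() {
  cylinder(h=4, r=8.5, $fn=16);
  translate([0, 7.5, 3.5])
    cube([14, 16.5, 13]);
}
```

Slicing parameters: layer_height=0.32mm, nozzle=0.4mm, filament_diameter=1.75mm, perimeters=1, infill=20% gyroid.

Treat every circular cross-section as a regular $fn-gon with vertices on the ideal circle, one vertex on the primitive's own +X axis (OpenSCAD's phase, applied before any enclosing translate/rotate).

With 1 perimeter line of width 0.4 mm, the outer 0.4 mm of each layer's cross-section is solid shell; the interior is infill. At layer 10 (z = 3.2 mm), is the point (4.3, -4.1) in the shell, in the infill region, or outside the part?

infill

At z = 3.2 mm: the cylinder: section is a regular 16-gon, circumradius r=8.5; the cube at (0, 7.5) does not reach this height (z outside [3.5, 16.5]); Combining (union): only the r=8.5 cylinder is present, so the union is just that shape — 1 connected region. Overall, the cross-section is a single solid region. The nearest boundary edge runs (6.01, -6.01)→(7.85, -3.25); distance from the point to it = 2.48 mm. The point is inside the cross-section and 2.48 mm from the nearest boundary — more than the 0.4 mm shell width (1 × 0.4), so it's in the infill interior.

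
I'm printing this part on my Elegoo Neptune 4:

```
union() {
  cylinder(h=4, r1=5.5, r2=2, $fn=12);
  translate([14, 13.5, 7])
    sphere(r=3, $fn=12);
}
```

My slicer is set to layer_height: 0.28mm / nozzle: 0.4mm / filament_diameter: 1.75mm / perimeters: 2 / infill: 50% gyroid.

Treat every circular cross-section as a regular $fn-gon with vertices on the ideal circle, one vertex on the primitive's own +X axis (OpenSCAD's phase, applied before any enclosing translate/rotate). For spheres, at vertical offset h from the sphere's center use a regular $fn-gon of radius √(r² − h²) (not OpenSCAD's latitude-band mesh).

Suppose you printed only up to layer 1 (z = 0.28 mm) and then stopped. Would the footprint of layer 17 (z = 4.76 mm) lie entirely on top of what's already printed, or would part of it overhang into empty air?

part overhangs

Compare the two slices. At z = 0.28: the cone: at t=0.070 of its height the radius interpolates to r₁+(r₂−r₁)t = 5.255, giving a regular 12-gon of that circumradius (area = (12/2)·5.255²·sin(360°/12) = 82.85 mm²); the sphere at (14, 13.5) is absent (|z−center|=6.720 > r=3); Merging all regions: only the cone is present, so the union is just that shape — area = 82.85 mm². At z = 4.76: the cone is absent (z outside [0, 4]); the sphere at (14, 13.5): section is a regular 12-gon, circumradius = √(r²−h²) = √(3²−2.24²) = 1.996 (area = (12/2)·1.996²·sin(360°/12) = 11.95 mm²); Merging all regions: only the r=3 sphere at (14, 13.5) is present, so the union is just that shape — area = 11.95 mm². Checking containment: at z = 4.76 the cross-section extends beyond the z = 0.28 cross-section by about 11.95 mm².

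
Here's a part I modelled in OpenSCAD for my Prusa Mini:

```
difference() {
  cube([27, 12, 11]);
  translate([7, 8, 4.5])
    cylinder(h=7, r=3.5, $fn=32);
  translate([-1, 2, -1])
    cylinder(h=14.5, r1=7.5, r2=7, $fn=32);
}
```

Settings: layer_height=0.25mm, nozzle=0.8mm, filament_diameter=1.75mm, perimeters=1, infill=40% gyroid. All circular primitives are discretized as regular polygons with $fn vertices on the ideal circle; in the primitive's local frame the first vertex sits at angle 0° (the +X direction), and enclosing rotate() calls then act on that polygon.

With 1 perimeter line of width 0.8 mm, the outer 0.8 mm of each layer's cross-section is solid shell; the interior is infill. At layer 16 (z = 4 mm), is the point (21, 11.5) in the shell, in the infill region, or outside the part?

shell

At z = 4 mm: the cube (footprint 27×12) is included at this height; the cylinder at (7, 8) is not intersected at this z (z outside [4.5, 11.5]); the cone at (-1, 2) (r1=7.5→r2=7) has section circumradius 7.328 here — a regular 32-gon; Taking the first minus the rest: starting from the 27×12 cube, the cone at (-1, 2) partially overlaps it — only the 47.05 mm² overlap (of its 167.60 mm²) is removed, clipping the outline — 1 connected region. Overall, the cross-section is a single solid region. The nearest boundary edge runs (0.00, 12.00)→(27.00, 12.00); distance from the point to it = 0.50 mm. The point is inside the cross-section, 0.50 mm from the nearest boundary — within the 0.8 mm shell band (1 × 0.8).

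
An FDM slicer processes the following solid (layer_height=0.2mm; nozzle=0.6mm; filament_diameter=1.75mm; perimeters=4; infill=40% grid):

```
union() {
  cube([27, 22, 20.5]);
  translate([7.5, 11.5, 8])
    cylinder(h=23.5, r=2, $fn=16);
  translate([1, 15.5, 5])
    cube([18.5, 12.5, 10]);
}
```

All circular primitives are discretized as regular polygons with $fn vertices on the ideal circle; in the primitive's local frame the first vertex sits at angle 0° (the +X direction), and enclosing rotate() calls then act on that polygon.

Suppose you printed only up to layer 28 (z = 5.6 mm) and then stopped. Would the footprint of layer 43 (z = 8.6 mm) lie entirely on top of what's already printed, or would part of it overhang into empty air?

Compare the two slices. At z = 5.6: the cube is present — its section is the full 27×22 rectangle (area 594.00 mm²); the cylinder at (7.5, 11.5) is absent (z outside [8, 31.5]); the cube at (1, 15.5) is present — its section is the full 18.5×12.5 rectangle (area 231.25 mm²); Taking the union: the regions partially overlap — summed areas 825.25 mm² minus the doubly-counted overlap 120.25 mm² gives 705.00 mm² — area = 705.00 mm². At z = 8.6: the cube (footprint 27×22) is included at this height (area 594.00 mm²); the cylinder at (7.5, 11.5): section is a regular 16-gon, circumradius r=2 (area = (16/2)·2.000²·sin(360°/16) = 12.25 mm²); the cube at (1, 15.5) (footprint 18.5×12.5) is included at this height (area 231.25 mm²); Combining (union): the regions partially overlap — summed areas 837.50 mm² minus the doubly-counted overlap 132.50 mm² gives 705.00 mm² — area = 705.00 mm². Checking containment: the cross-section at z = 8.6 is a subset of the cross-section at z = 5.6.

entirely on top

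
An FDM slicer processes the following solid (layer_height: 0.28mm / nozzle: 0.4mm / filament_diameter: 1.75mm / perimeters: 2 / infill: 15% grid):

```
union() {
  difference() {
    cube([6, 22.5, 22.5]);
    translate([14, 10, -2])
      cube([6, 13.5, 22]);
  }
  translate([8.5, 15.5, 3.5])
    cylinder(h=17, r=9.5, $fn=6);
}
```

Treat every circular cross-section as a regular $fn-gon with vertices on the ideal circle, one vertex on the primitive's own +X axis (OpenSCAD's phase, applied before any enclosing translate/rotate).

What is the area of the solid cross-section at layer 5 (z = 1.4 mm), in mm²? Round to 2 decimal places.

At z = 1.4 mm: the 6×22.5 cube contributes its full rectangle (area 135.00 mm²); the cube at (14, 10) is present — its section is the full 6×13.5 rectangle (area 81.00 mm²); Taking the first minus the rest: starting from the 6×22.5 cube (135.00 mm²), the 6×13.5 cube at (14, 10) misses the remaining region (no effect) — area = 135.00 mm²; the cylinder at (8.5, 15.5) is not intersected at this z (z outside [3.5, 20.5]); Combining (union): only the result so far is present, so the union is just that shape — area = 135.00 mm². Overall, the cross-section is a single solid region. Net area = 135.00 mm².

135.00 mm²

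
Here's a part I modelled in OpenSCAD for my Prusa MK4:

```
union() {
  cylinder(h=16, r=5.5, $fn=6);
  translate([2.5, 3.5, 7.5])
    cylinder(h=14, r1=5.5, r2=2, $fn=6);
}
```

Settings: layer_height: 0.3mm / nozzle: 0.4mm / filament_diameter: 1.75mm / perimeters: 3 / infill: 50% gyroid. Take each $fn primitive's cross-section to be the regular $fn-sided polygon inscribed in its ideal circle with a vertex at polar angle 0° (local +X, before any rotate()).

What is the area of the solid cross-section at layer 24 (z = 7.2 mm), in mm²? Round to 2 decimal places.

78.59 mm²

At z = 7.2 mm: the r=5.5 cylinder gives a regular 6-gon of circumradius 5.5 (constant along its height) (area = (6/2)·5.500²·sin(360°/6) = 78.59 mm²); the cone at (2.5, 3.5) is not intersected at this z (z outside [7.5, 21.5]); Merging all regions: only the r=5.5 cylinder is present, so the union is just that shape — area = 78.59 mm². Overall, the cross-section is a single solid region. Net area = 78.59 mm².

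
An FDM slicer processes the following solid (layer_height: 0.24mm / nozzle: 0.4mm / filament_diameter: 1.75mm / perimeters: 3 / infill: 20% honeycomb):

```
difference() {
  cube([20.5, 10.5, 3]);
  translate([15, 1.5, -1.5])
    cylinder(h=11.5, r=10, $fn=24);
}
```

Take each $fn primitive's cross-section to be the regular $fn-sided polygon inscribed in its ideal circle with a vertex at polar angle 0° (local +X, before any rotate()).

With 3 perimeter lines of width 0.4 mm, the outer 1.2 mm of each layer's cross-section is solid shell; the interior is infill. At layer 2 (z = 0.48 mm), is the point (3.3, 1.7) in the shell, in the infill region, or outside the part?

At z = 0.48 mm: the cube is present — its section is the full 20.5×10.5 rectangle; the r=10 cylinder at (15, 1.5) contributes a regular 24-gon of circumradius 10; Subtracting the remaining from the first: starting from the 20.5×10.5 cube, the r=10 cylinder at (15, 1.5) partially overlaps it — only the 147.17 mm² overlap (of its 310.58 mm²) is removed, clipping the outline — 2 connected regions. Overall, the cross-section has 2 separate islands. The nearest boundary edge runs (5.20, 0.00)→(0.00, 0.00); distance from the point to it = 1.70 mm. (Shell/infill is judged within the island containing the point — the largest one.) The point is inside the cross-section and 1.70 mm from the nearest boundary — more than the 1.2 mm shell width (3 × 0.4), so it's in the infill interior.

infill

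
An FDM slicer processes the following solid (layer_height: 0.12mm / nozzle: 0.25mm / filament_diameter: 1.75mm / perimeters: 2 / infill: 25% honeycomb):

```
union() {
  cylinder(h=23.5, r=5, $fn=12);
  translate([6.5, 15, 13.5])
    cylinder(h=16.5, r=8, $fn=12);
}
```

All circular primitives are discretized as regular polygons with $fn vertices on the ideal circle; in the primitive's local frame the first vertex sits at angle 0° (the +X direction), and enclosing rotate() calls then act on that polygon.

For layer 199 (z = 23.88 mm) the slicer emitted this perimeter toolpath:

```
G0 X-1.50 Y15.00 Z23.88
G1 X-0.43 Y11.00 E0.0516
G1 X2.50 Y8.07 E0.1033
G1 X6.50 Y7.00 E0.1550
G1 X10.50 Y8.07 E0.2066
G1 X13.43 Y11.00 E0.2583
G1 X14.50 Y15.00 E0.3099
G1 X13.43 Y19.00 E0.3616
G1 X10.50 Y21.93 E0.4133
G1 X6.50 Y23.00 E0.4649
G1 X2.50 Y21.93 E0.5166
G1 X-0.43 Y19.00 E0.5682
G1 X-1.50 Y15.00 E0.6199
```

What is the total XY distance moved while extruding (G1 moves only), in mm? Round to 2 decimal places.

Sum the Euclidean lengths of each G1 segment: total = 49.70 mm.

49.70 mm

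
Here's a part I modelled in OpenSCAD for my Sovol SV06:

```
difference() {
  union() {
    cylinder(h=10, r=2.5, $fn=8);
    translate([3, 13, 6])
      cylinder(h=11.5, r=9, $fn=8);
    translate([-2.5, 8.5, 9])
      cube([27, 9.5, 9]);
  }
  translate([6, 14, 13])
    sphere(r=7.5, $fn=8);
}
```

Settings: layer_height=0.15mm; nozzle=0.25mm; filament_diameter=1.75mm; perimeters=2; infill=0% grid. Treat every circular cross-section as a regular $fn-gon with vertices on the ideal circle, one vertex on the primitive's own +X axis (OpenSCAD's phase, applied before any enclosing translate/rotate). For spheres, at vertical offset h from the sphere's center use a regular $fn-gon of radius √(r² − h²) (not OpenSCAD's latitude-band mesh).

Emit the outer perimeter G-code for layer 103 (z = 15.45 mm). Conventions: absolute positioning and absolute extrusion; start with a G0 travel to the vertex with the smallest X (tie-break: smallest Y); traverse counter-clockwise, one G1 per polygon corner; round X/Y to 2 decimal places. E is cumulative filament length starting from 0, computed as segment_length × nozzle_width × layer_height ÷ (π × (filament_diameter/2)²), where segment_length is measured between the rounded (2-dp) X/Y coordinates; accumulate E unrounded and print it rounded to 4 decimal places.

G0 X-6.00 Y13.00 Z15.45
G1 X-3.36 Y6.64 E0.1074
G1 X3.00 Y4.00 E0.2147
G1 X9.36 Y6.64 E0.3221
G1 X10.14 Y8.50 E0.3535
G1 X24.50 Y8.50 E0.5774
G1 X24.50 Y18.00 E0.7255
G1 X11.43 Y18.00 E0.9293
G1 X13.09 Y14.00 E0.9968
G1 X11.01 Y8.99 E1.0814
G1 X6.00 Y6.91 E1.1660
G1 X0.99 Y8.99 E1.2505
G1 X-1.09 Y14.00 E1.3351
G1 X0.99 Y19.01 E1.4197
G1 X5.60 Y20.92 E1.4975
G1 X3.00 Y22.00 E1.5414
G1 X-3.36 Y19.36 E1.6487
G1 X-6.00 Y13.00 E1.7561

At z = 15.45 mm: the cylinder does not reach this height (z outside [0, 10]); the r=9 cylinder at (3, 13) gives a regular 8-gon of circumradius 9 (constant along its height); the cube at (-2.5, 8.5) (footprint 27×9.5) is included at this height; Taking the union: the regions partially overlap (shared area 128.38 mm²), so overlapping operands fuse into one piece — 1 connected region; the sphere at (6, 14): section is a regular 8-gon, circumradius = √(r²−h²) = √(7.5²−2.45²) = 7.089; Taking the first minus the rest: starting from the result so far, the r=7.5 sphere at (6, 14) partially overlaps it — only the 138.88 mm² overlap (of its 142.12 mm²) is removed, clipping the outline — 1 connected region. The outline is a single polygon with 17 vertices. Extrusion per mm of travel: 0.25 × 0.15 / (π × 0.875²) = 0.015591. Accumulating E over each segment gives final E = 1.7561.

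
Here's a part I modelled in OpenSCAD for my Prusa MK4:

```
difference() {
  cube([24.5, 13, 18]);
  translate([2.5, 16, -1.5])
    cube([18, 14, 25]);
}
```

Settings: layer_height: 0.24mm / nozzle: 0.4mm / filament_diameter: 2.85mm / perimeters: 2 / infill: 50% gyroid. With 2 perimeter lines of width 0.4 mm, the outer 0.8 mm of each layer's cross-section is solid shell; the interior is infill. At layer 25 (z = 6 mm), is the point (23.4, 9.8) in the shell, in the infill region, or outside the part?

infill

At z = 6 mm: the cube is present — its section is the full 24.5×13 rectangle; the 18×14 cube at (2.5, 16) contributes its full rectangle; After the difference (first − rest): starting from the 24.5×13 cube, the 18×14 cube at (2.5, 16) misses the remaining region (no effect) — 1 connected region. Overall, the cross-section is a single solid region. The nearest boundary edge runs (24.50, 13.00)→(24.50, 0.00); distance from the point to it = 1.10 mm. The point is inside the cross-section and 1.10 mm from the nearest boundary — more than the 0.8 mm shell width (2 × 0.4), so it's in the infill interior.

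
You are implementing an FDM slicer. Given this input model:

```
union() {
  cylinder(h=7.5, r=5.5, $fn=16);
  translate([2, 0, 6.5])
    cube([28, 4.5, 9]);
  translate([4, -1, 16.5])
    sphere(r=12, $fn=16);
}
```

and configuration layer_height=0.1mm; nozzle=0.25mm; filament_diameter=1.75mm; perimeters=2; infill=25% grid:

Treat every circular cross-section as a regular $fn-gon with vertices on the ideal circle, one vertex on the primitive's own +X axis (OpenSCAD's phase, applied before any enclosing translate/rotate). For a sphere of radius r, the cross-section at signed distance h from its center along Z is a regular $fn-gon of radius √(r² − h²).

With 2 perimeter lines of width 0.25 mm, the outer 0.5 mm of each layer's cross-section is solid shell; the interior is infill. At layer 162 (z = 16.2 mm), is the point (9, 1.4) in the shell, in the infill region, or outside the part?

At z = 16.2 mm: the cylinder is absent (z outside [0, 7.5]); the cube at (2, 0) is not intersected at this z (z outside [6.5, 15.5]); the r=12 sphere at (4, -1) contributes a regular 16-gon of circumradius √(12²−0.3²) = 11.996; Combining (union): only the r=12 sphere at (4, -1) is present, so the union is just that shape — 1 connected region. Overall, the cross-section is a single solid region. The nearest boundary edge runs (15.08, 3.59)→(12.48, 7.48); distance from the point to it = 6.28 mm. The point is inside the cross-section and 6.28 mm from the nearest boundary — more than the 0.5 mm shell width (2 × 0.25), so it's in the infill interior.

infill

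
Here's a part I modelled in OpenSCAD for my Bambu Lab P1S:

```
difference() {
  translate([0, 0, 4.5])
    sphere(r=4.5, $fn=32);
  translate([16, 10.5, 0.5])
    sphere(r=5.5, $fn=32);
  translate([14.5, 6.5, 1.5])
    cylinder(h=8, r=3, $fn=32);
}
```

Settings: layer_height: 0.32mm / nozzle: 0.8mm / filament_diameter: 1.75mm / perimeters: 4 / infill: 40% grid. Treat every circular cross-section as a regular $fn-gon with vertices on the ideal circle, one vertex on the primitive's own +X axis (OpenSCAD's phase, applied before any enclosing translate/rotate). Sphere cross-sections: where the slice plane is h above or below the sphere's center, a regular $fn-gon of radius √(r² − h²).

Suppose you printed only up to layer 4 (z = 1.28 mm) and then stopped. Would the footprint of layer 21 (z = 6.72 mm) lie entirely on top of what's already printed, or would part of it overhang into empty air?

Compare the two slices. At z = 1.28: the r=4.5 sphere contributes a regular 32-gon of circumradius √(4.5²−3.22²) = 3.144 (area = (32/2)·3.144²·sin(360°/32) = 30.84 mm²); the r=5.5 sphere at (16, 10.5) slices to a regular 32-gon of circumradius 5.444 (√(r²−h²) with h=0.78 from center) (area = (32/2)·5.444²·sin(360°/32) = 92.52 mm²); the cylinder at (14.5, 6.5) does not reach this height (z outside [1.5, 9.5]); Taking the first minus the rest: starting from the r=4.5 sphere (30.84 mm²), the r=5.5 sphere at (16, 10.5) misses the remaining region (no effect) — area = 30.84 mm². At z = 6.72: the sphere: section is a regular 32-gon, circumradius = √(r²−h²) = √(4.5²−2.22²) = 3.914 (area = (32/2)·3.914²·sin(360°/32) = 47.83 mm²); the sphere at (16, 10.5) does not reach this height (|z−center|=6.220 > r=5.5); the r=3 cylinder at (14.5, 6.5) contributes a regular 32-gon of circumradius 3 (area = (32/2)·3.000²·sin(360°/32) = 28.09 mm²); After the difference (first − rest): starting from the r=4.5 sphere (47.83 mm²), the r=3 cylinder at (14.5, 6.5) misses the remaining region (no effect) — area = 47.83 mm². Checking containment: at z = 6.72 the cross-section extends beyond the z = 1.28 cross-section by about 16.98 mm².

part overhangs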